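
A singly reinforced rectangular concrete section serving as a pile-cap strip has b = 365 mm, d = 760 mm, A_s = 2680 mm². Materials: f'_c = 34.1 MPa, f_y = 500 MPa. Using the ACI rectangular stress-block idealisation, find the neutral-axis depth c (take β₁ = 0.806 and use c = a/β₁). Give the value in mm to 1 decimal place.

T = A_s f_y = 2680 × 500 = 1340000 N = 1340 kN.
Setting C = 0.85 f'_c a b equal to T: a = 1340000/(0.85 × 34.1 × 365) = 126.660 mm.
With β₁ = 0.806, c = a/β₁ = 126.660/0.806 = 157.1 mm.

c ≈ 157.1 mm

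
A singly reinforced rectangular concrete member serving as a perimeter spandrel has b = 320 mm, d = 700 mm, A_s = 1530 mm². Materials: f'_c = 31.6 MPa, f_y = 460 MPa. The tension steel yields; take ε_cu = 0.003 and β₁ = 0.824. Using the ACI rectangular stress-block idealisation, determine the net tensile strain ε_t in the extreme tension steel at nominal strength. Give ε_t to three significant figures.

a = A_s f_y/(0.85 f'_c b) = 81.88 mm.
β₁ = 0.824, so c = a/β₁ = 81.88/0.824 = 99.37 mm.
From the linear strain diagram with ε_cu = 0.003: ε_t = 0.003 (d − c)/c = 0.003 × (700 − 99.37)/99.37 = 0.0181.
Since ε_t ≥ 0.005, the section is tension-controlled.

ε_t ≈ 0.0181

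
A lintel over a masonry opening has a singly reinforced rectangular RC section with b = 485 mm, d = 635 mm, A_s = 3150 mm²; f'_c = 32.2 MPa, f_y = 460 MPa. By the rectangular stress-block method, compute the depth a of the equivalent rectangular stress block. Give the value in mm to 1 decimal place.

a ≈ 109.2 mm

T = A_s f_y = 3150 × 460 = 1449000 N = 1449 kN.
Setting C = 0.85 f'_c a b equal to T: a = 1449000/(0.85 × 32.2 × 485) = 109.2 mm.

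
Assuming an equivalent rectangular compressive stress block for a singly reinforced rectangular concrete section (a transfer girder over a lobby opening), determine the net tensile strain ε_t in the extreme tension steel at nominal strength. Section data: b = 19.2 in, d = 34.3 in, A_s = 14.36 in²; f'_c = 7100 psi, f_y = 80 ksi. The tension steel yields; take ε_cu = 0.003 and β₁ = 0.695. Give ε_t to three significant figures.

ε_t ≈ 0.00421

a = A_s f_y/(0.85 f'_c b) = 9.914 in.
β₁ = 0.695, so c = a/β₁ = 9.914/0.695 = 14.265 in.
From the linear strain diagram with ε_cu = 0.003: ε_t = 0.003 (d − c)/c = 0.003 × (34.3 − 14.265)/14.265 = 0.00421.
ε_t is between 0.004 and 0.005 — transition zone.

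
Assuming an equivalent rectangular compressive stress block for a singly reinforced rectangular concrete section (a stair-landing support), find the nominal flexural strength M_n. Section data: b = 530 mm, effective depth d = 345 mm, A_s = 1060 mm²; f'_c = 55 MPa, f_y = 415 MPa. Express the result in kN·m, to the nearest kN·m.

T = A_s f_y = 1060 × 415 = 439900 N = 439.9 kN.
From C = T: a = T/(0.85 f'_c b) = 439900/(0.85 × 55 × 530) = 17.75 mm.
M_n = T(d − a/2) = 439.9 kN × (345 − 8.875) mm = 147.86 kN·m.

M_n ≈ 148 kN·m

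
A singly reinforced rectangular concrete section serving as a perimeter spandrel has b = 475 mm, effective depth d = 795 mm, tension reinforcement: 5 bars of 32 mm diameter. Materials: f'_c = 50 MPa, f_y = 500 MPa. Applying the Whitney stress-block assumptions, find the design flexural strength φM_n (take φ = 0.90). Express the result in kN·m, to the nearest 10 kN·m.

φM_n ≈ 1350 kN·m

A_s = 5 × 804 = 4020 mm².
T = A_s f_y = 4020 × 500 = 2010000 N = 2010 kN.
From C = T: a = T/(0.85 f'_c b) = 2010000/(0.85 × 50 × 475) = 99.57 mm.
M_n = T(d − a/2) = 2010 kN × (795 − 49.785) mm = 1497.88 kN·m.
φM_n = 0.90 × 1497.88 = 1348.09 kN·m.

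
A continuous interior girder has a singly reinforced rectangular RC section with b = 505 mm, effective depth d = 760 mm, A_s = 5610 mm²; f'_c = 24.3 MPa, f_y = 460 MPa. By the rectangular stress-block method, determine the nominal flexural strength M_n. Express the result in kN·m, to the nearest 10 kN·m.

T = A_s f_y = 5610 × 460 = 2580600 N = 2580.6 kN.
From C = T: a = T/(0.85 f'_c b) = 2580600/(0.85 × 24.3 × 505) = 247.40 mm.
M_n = T(d − a/2) = 2580.6 kN × (760 − 123.7) mm = 1642.04 kN·m.

M_n ≈ 1640 kN·m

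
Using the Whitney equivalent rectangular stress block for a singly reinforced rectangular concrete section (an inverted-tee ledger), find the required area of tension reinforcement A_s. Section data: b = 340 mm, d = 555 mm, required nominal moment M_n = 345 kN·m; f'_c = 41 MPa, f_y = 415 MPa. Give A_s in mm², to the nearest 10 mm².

With M_n = 0.85 f'_c a b (d − a/2), solve the quadratic for a:
a = d − √(d² − 2M_n/(0.85 f'_c b)) = 555 − √(555² − 2 × 345×10⁶/(0.85 × 41 × 340)) = 55.21 mm.
A_s = 0.85 f'_c a b / f_y = 0.85 × 41 × 55.21 × 340 / 415 = 1576.3 mm².

A_s ≈ 1580 mm²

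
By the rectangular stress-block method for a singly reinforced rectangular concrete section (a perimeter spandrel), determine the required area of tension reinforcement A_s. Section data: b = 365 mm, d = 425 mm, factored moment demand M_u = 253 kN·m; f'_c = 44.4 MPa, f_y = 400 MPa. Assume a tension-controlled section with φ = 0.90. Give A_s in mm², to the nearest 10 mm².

M_n = M_u/φ = 253/0.90 = 281.111 kN·m.
With M_n = 0.85 f'_c a b (d − a/2), solve the quadratic for a:
a = d − √(d² − 2M_n/(0.85 f'_c b)) = 425 − √(425² − 2 × 281.111×10⁶/(0.85 × 44.4 × 365)) = 51.09 mm.
A_s = 0.85 f'_c a b / f_y = 0.85 × 44.4 × 51.09 × 365 / 400 = 1759.4 mm².

A_s ≈ 1760 mm²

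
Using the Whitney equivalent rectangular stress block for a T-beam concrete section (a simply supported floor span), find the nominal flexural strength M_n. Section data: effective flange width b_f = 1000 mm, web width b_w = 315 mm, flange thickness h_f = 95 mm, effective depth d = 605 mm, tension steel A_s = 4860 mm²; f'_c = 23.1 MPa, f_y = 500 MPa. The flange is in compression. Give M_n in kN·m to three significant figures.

M_n ≈ 1300 kN·m

Tension: T = A_s f_y = 4860 × 500 = 2430000 N.
Try a within the flange: a = T/(0.85 f'_c b_f) = 2430000/(0.85 × 23.1 × 1000) = 123.76 mm.
a = 123.76 > h_f = 95 mm: the block extends into the web. Split into flange-overhang and web parts.
C_f = 0.85 f'_c (b_f − b_w) h_f = 0.85 × 23.1 × (1000 − 315) × 95 = 1277748 N.
Remaining web compression depth: a_w = (T − C_f)/(0.85 f'_c b_w) = (2430000 − 1277748)/(0.85 × 23.1 × 315) = 186.30 mm.
M_n = C_f(d − h_f/2) + (T − C_f)(d − a_w/2) = 1277748 × (605 − 47.5) + 1152252 × (605 − 93.15) = 712.34 + 589.78 = 1302.12 × 10⁶ N·mm.
M_n = 1302.12 kN·m.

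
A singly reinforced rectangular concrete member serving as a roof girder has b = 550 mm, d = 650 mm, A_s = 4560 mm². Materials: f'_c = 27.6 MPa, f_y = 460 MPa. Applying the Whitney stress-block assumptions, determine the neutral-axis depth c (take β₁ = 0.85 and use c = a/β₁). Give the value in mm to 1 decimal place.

T = A_s f_y = 4560 × 460 = 2097600 N = 2097.6 kN.
Setting C = 0.85 f'_c a b equal to T: a = 2097600/(0.85 × 27.6 × 550) = 162.567 mm.
With β₁ = 0.85, c = a/β₁ = 162.567/0.85 = 191.3 mm.

c ≈ 191.3 mm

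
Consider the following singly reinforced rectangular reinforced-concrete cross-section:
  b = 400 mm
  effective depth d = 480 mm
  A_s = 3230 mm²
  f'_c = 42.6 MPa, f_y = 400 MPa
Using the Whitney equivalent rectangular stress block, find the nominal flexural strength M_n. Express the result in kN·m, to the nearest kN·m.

M_n ≈ 563 kN·m

T = A_s f_y = 3230 × 400 = 1292000 N = 1292 kN.
From C = T: a = T/(0.85 f'_c b) = 1292000/(0.85 × 42.6 × 400) = 89.20 mm.
M_n = T(d − a/2) = 1292 kN × (480 − 44.6) mm = 562.54 kN·m.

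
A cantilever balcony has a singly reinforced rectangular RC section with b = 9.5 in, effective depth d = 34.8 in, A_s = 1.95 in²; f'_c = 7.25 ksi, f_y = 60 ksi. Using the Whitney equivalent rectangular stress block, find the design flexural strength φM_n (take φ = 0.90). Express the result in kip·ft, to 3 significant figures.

φM_n ≈ 297 kip·ft

T = A_s f_y = 1.95 × 60 = 117 kips.
a = T/(0.85 f'_c b) = 117/(0.85 × 7.25 × 9.5) = 1.999 in.
M_n = T(d − a/2) = 117 × (34.8 − 0.9995) = 3954.7 kip·in = 3954.7/12 = 329.56 kip·ft.
φM_n = 0.90 × 329.56 = 296.60 kip·ft.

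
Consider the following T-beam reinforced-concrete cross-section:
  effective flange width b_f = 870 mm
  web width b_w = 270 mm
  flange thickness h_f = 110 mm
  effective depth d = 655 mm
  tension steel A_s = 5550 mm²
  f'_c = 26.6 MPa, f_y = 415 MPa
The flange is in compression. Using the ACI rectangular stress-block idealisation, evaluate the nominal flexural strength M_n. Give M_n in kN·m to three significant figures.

Tension: T = A_s f_y = 5550 × 415 = 2303250 N.
Try a within the flange: a = T/(0.85 f'_c b_f) = 2303250/(0.85 × 26.6 × 870) = 117.09 mm.
a = 117.09 > h_f = 110 mm: the block extends into the web. Split into flange-overhang and web parts.
C_f = 0.85 f'_c (b_f − b_w) h_f = 0.85 × 26.6 × (870 − 270) × 110 = 1492260 N.
Remaining web compression depth: a_w = (T − C_f)/(0.85 f'_c b_w) = (2303250 − 1492260)/(0.85 × 26.6 × 270) = 132.85 mm.
M_n = C_f(d − h_f/2) + (T − C_f)(d − a_w/2) = 1492260 × (655 − 55) + 810990 × (655 − 66.425) = 895.36 + 477.33 = 1372.69 × 10⁶ N·mm.
M_n = 1372.69 kN·m.

M_n ≈ 1370 kN·m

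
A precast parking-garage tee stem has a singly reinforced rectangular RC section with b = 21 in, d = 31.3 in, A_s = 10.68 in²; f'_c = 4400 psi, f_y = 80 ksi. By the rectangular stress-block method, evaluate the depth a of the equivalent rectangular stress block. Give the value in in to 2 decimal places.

T = A_s f_y = 10.68 × 80 = 854.4 kips.
a = T/(0.85 f'_c b) = 854.4/(0.85 × 4.4 × 21) = 10.88 in.

a ≈ 10.88 in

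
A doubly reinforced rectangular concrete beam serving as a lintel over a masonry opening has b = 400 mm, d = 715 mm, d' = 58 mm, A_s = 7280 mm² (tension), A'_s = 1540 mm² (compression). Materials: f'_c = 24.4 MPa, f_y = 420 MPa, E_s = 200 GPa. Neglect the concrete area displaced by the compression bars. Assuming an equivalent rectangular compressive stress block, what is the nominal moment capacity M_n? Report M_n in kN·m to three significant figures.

M_n ≈ 1800 kN·m

Assume both tension and compression steel yield.
Net tension couple steel: A_s − A'_s = 5740 mm².
a = (A_s − A'_s) f_y / (0.85 f'_c b) = 2410800/(0.85 × 24.4 × 400) = 290.60 mm.
c = a/β₁ = 290.60/0.85 = 341.88 mm; ε'_s = 0.003(c − d')/c = 0.0025 ≥ f_y/E_s = 0.0021, so compression steel does yield.
M_n = (A_s − A'_s) f_y (d − a/2) + A'_s f_y (d − d') = [2410800 × (715 − 145.3) + 646800 × (715 − 58)] × 10⁻⁶ = 1373.43 + 424.95 = 1798.38 kN·m.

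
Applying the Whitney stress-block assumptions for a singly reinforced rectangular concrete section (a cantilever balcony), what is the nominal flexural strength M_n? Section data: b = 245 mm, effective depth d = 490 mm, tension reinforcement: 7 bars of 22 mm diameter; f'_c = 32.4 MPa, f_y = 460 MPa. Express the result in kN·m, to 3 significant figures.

M_n ≈ 489 kN·m

A_s = 7 × 380 = 2660 mm².
T = A_s f_y = 2660 × 460 = 1223600 N = 1223.6 kN.
From C = T: a = T/(0.85 f'_c b) = 1223600/(0.85 × 32.4 × 245) = 181.35 mm.
M_n = T(d − a/2) = 1223.6 kN × (490 − 90.675) mm = 488.61 kN·m.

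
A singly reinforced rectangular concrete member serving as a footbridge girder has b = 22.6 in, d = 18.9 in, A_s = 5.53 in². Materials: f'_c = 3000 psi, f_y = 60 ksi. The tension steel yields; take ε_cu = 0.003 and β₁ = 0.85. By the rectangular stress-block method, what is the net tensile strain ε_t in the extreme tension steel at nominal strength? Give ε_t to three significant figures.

ε_t ≈ 0.00537

a = A_s f_y/(0.85 f'_c b) = 5.757 in.
β₁ = 0.85, so c = a/β₁ = 5.757/0.85 = 6.773 in.
From the linear strain diagram with ε_cu = 0.003: ε_t = 0.003 (d − c)/c = 0.003 × (18.9 − 6.773)/6.773 = 0.00537.
Since ε_t ≥ 0.005, the section is tension-controlled.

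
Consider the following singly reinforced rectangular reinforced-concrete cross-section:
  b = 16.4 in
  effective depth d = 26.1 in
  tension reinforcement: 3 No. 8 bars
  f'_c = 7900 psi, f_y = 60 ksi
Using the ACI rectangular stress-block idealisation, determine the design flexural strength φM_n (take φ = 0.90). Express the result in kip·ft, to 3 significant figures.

φM_n ≈ 271 kip·ft

A_s = 3 × 0.79 = 2.37 in².
T = A_s f_y = 2.37 × 60 = 142.2 kips.
a = T/(0.85 f'_c b) = 142.2/(0.85 × 7.9 × 16.4) = 1.291 in.
M_n = T(d − a/2) = 142.2 × (26.1 − 0.6455) = 3619.6 kip·in = 3619.6/12 = 301.63 kip·ft.
φM_n = 0.90 × 301.63 = 271.47 kip·ft.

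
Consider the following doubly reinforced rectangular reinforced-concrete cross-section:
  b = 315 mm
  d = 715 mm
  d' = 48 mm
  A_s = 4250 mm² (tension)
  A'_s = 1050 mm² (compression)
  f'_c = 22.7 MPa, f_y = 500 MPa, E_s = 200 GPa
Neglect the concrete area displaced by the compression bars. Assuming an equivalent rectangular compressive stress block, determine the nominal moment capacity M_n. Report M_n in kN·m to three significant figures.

Assume both tension and compression steel yield.
Net tension couple steel: A_s − A'_s = 3200 mm².
a = (A_s − A'_s) f_y / (0.85 f'_c b) = 1600000/(0.85 × 22.7 × 315) = 263.25 mm.
c = a/β₁ = 263.25/0.85 = 309.71 mm; ε'_s = 0.003(c − d')/c = 0.0025 ≥ f_y/E_s = 0.0025, so compression steel does yield.
M_n = (A_s − A'_s) f_y (d − a/2) + A'_s f_y (d − d') = [1600000 × (715 − 131.625) + 525000 × (715 − 48)] × 10⁻⁶ = 933.40 + 350.18 = 1283.58 kN·m.

M_n ≈ 1280 kN·m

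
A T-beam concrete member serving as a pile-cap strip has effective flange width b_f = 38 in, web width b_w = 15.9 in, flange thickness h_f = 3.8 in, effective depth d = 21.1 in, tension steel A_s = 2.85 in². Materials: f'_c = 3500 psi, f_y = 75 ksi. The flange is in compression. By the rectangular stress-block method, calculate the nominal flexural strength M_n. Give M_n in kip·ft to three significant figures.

M_n ≈ 359 kip·ft

Tension: T = A_s f_y = 2.85 × 75 = 213.75 kips.
Try a within the flange: a = T/(0.85 f'_c b_f) = 213.75/(0.85 × 3.5 × 38) = 1.891 in.
Since a = 1.891 ≤ h_f = 3.8 in, the stress block lies entirely in the flange; analyse as a rectangular beam of width b_f.
M_n = T(d − a/2) = 213.75 × (21.1 − 0.9455) = 4308.0 kip·in.
M_n = 4308.0/12 = 359.00 kip·ft.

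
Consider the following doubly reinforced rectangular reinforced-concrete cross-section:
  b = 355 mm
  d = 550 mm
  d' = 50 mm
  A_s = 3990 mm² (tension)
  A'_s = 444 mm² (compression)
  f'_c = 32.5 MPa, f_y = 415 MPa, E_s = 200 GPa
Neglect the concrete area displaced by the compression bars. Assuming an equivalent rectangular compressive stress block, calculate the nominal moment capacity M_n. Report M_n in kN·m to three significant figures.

Assume both tension and compression steel yield.
Net tension couple steel: A_s − A'_s = 3546 mm².
a = (A_s − A'_s) f_y / (0.85 f'_c b) = 1471590/(0.85 × 32.5 × 355) = 150.06 mm.
c = a/β₁ = 150.06/0.818 = 183.45 mm; ε'_s = 0.003(c − d')/c = 0.0022 ≥ f_y/E_s = 0.0021, so compression steel does yield.
M_n = (A_s − A'_s) f_y (d − a/2) + A'_s f_y (d − d') = [1471590 × (550 − 75.03) + 184260 × (550 − 50)] × 10⁻⁶ = 698.96 + 92.13 = 791.09 kN·m.

M_n ≈ 791 kN·m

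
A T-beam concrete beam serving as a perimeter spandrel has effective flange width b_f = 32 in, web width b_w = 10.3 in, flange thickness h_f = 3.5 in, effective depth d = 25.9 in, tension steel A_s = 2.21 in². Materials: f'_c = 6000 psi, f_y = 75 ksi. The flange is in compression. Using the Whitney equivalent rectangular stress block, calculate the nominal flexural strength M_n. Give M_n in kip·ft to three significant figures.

Tension: T = A_s f_y = 2.21 × 75 = 165.75 kips.
Try a within the flange: a = T/(0.85 f'_c b_f) = 165.75/(0.85 × 6 × 32) = 1.016 in.
Since a = 1.016 ≤ h_f = 3.5 in, the stress block lies entirely in the flange; analyse as a rectangular beam of width b_f.
M_n = T(d − a/2) = 165.75 × (25.9 − 0.508) = 4208.7 kip·in.
M_n = 4208.7/12 = 350.73 kip·ft.

M_n ≈ 351 kip·ft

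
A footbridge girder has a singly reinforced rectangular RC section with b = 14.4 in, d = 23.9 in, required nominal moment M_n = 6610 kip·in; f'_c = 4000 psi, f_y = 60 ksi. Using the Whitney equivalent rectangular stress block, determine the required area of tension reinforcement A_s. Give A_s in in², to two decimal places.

A_s ≈ 5.34 in²

From M_n = 0.85 f'_c a b (d − a/2):
a = d − √(d² − 2M_n/(0.85 f'_c b)) = 23.9 − √(23.9² − 2 × 6610/(0.85 × 4 × 14.4)) = 6.545 in.
A_s = 0.85 f'_c a b / f_y = 0.85 × 4 × 6.545 × 14.4 / 60 = 5.341 in².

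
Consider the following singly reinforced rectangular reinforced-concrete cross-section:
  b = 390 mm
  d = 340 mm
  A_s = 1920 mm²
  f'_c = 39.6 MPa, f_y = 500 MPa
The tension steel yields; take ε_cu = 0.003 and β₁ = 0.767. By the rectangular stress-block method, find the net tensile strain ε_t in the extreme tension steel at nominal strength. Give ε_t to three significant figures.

ε_t ≈ 0.00770

a = A_s f_y/(0.85 f'_c b) = 73.13 mm.
β₁ = 0.767, so c = a/β₁ = 73.13/0.767 = 95.35 mm.
From the linear strain diagram with ε_cu = 0.003: ε_t = 0.003 (d − c)/c = 0.003 × (340 − 95.35)/95.35 = 0.00770.
Since ε_t ≥ 0.005, the section is tension-controlled.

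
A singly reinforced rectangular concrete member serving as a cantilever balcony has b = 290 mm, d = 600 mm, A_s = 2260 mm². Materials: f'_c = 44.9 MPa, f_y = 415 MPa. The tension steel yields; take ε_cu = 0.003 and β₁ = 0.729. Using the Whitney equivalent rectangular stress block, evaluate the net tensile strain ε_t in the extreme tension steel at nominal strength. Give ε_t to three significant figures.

ε_t ≈ 0.0125

a = A_s f_y/(0.85 f'_c b) = 84.74 mm.
β₁ = 0.729, so c = a/β₁ = 84.74/0.729 = 116.24 mm.
From the linear strain diagram with ε_cu = 0.003: ε_t = 0.003 (d − c)/c = 0.003 × (600 − 116.24)/116.24 = 0.0125.
Since ε_t ≥ 0.005, the section is tension-controlled.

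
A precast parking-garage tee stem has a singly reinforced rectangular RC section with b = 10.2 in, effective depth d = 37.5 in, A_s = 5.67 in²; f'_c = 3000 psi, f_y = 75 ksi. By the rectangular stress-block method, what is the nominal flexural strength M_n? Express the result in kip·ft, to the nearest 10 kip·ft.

T = A_s f_y = 5.67 × 75 = 425.25 kips.
a = T/(0.85 f'_c b) = 425.25/(0.85 × 3 × 10.2) = 16.349 in.
M_n = T(d − a/2) = 425.25 × (37.5 − 8.1745) = 12470.7 kip·in = 12470.7/12 = 1039.23 kip·ft.

M_n ≈ 1040 kip·ft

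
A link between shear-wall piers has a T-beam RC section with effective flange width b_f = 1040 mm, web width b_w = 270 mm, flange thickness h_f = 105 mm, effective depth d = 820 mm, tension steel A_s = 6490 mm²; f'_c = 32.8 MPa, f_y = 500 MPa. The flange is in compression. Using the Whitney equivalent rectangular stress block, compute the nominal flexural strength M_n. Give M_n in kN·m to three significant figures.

M_n ≈ 2480 kN·m

Tension: T = A_s f_y = 6490 × 500 = 3245000 N.
Try a within the flange: a = T/(0.85 f'_c b_f) = 3245000/(0.85 × 32.8 × 1040) = 111.92 mm.
a = 111.92 > h_f = 105 mm: the block extends into the web. Split into flange-overhang and web parts.
C_f = 0.85 f'_c (b_f − b_w) h_f = 0.85 × 32.8 × (1040 − 270) × 105 = 2254098 N.
Remaining web compression depth: a_w = (T − C_f)/(0.85 f'_c b_w) = (3245000 − 2254098)/(0.85 × 32.8 × 270) = 131.64 mm.
M_n = C_f(d − h_f/2) + (T − C_f)(d − a_w/2) = 2254098 × (820 − 52.5) + 990902 × (820 − 65.82) = 1730.02 + 747.32 = 2477.34 × 10⁶ N·mm.
M_n = 2477.34 kN·m.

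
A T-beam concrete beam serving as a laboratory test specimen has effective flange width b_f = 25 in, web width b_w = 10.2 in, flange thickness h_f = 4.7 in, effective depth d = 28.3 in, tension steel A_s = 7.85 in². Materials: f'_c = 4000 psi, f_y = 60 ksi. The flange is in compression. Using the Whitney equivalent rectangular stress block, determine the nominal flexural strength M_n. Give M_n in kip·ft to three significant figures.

Tension: T = A_s f_y = 7.85 × 60 = 471 kips.
Try a within the flange: a = T/(0.85 f'_c b_f) = 471/(0.85 × 4 × 25) = 5.541 in.
a = 5.541 > h_f = 4.7 in: the block extends into the web. Split into flange-overhang and web parts.
C_f = 0.85 f'_c (b_f − b_w) h_f = 0.85 × 4 × (25 − 10.2) × 4.7 = 236.5 kips.
Remaining web compression depth: a_w = (T − C_f)/(0.85 f'_c b_w) = (471 − 236.5)/(0.85 × 4 × 10.2) = 6.762 in.
M_n = C_f(d − h_f/2) + (T − C_f)(d − a_w/2) = 236.5 × (28.3 − 2.35) + 234.5 × (28.3 − 3.381) = 6137.2 + 5843.5 = 11980.7 kip·in.
M_n = 11980.7/12 = 998.39 kip·ft.

M_n ≈ 998 kip·ft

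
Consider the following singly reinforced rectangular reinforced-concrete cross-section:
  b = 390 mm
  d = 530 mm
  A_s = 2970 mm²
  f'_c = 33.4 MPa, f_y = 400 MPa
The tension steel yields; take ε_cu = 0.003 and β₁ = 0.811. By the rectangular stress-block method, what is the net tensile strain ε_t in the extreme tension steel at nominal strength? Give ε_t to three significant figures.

a = A_s f_y/(0.85 f'_c b) = 107.30 mm.
β₁ = 0.811, so c = a/β₁ = 107.30/0.811 = 132.31 mm.
From the linear strain diagram with ε_cu = 0.003: ε_t = 0.003 (d − c)/c = 0.003 × (530 − 132.31)/132.31 = 0.00902.
Since ε_t ≥ 0.005, the section is tension-controlled.

ε_t ≈ 0.00902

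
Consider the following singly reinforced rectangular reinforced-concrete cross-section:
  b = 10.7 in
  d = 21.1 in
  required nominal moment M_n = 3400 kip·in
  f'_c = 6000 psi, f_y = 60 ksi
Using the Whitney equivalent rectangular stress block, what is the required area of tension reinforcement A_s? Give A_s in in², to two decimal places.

A_s ≈ 2.91 in²

From M_n = 0.85 f'_c a b (d − a/2):
a = d − √(d² − 2M_n/(0.85 f'_c b)) = 21.1 − √(21.1² − 2 × 3400/(0.85 × 6 × 10.7)) = 3.195 in.
A_s = 0.85 f'_c a b / f_y = 0.85 × 6 × 3.195 × 10.7 / 60 = 2.906 in².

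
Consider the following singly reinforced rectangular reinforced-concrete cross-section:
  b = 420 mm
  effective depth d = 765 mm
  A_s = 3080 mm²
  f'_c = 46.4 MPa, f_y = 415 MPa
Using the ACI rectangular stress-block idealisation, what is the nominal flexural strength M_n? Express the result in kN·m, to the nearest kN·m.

T = A_s f_y = 3080 × 415 = 1278200 N = 1278.2 kN.
From C = T: a = T/(0.85 f'_c b) = 1278200/(0.85 × 46.4 × 420) = 77.16 mm.
M_n = T(d − a/2) = 1278.2 kN × (765 − 38.58) mm = 928.51 kN·m.

M_n ≈ 929 kN·m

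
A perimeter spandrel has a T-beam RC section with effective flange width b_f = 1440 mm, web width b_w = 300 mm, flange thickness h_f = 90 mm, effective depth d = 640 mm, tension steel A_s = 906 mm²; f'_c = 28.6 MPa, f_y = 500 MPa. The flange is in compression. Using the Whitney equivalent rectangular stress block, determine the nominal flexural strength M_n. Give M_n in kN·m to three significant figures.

Tension: T = A_s f_y = 906 × 500 = 453000 N.
Try a within the flange: a = T/(0.85 f'_c b_f) = 453000/(0.85 × 28.6 × 1440) = 12.94 mm.
Since a = 12.94 ≤ h_f = 90 mm, the stress block lies entirely in the flange; analyse as a rectangular beam of width b_f.
M_n = T(d − a/2) = 453000 × (640 − 6.47) = 286.99 × 10⁶ N·mm.
M_n = 286.99 kN·m.

M_n ≈ 287 kN·m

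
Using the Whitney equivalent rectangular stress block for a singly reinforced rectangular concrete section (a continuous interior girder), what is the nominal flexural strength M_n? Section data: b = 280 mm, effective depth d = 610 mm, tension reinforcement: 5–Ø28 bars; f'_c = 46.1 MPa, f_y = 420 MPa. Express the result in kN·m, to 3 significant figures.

A_s = 5 × 616 = 3080 mm².
T = A_s f_y = 3080 × 420 = 1293600 N = 1293.6 kN.
From C = T: a = T/(0.85 f'_c b) = 1293600/(0.85 × 46.1 × 280) = 117.90 mm.
M_n = T(d − a/2) = 1293.6 kN × (610 − 58.95) mm = 712.84 kN·m.

M_n ≈ 713 kN·m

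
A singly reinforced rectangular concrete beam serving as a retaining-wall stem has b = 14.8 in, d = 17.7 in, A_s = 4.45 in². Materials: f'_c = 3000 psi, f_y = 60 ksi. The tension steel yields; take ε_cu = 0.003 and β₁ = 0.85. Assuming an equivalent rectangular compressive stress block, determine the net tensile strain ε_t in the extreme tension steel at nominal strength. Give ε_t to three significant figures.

ε_t ≈ 0.00338

a = A_s f_y/(0.85 f'_c b) = 7.075 in.
β₁ = 0.85, so c = a/β₁ = 7.075/0.85 = 8.324 in.
From the linear strain diagram with ε_cu = 0.003: ε_t = 0.003 (d − c)/c = 0.003 × (17.7 − 8.324)/8.324 = 0.00338.
ε_t < 0.004 — the section is over-reinforced for flexure under ACI limits.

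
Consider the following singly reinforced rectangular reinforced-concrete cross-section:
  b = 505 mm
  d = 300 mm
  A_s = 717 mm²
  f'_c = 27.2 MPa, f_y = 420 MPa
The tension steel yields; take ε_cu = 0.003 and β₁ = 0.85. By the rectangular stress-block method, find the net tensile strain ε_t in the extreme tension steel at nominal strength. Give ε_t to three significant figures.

ε_t ≈ 0.0267

a = A_s f_y/(0.85 f'_c b) = 25.79 mm.
β₁ = 0.85, so c = a/β₁ = 25.79/0.85 = 30.34 mm.
From the linear strain diagram with ε_cu = 0.003: ε_t = 0.003 (d − c)/c = 0.003 × (300 − 30.34)/30.34 = 0.0267.
Since ε_t ≥ 0.005, the section is tension-controlled.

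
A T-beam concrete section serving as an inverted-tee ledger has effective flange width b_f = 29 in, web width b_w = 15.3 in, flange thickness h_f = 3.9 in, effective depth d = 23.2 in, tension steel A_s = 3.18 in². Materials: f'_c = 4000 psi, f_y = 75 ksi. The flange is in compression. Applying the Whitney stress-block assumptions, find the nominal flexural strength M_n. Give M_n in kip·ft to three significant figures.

M_n ≈ 437 kip·ft

Tension: T = A_s f_y = 3.18 × 75 = 238.5 kips.
Try a within the flange: a = T/(0.85 f'_c b_f) = 238.5/(0.85 × 4 × 29) = 2.419 in.
Since a = 2.419 ≤ h_f = 3.9 in, the stress block lies entirely in the flange; analyse as a rectangular beam of width b_f.
M_n = T(d − a/2) = 238.5 × (23.2 − 1.2095) = 5244.7 kip·in.
M_n = 5244.7/12 = 437.06 kip·ft.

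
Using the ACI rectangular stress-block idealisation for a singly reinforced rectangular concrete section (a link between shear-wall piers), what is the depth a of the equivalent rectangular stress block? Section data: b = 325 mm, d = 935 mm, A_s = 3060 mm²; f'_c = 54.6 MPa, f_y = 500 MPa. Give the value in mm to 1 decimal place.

a ≈ 101.4 mm

T = A_s f_y = 3060 × 500 = 1530000 N = 1530 kN.
Setting C = 0.85 f'_c a b equal to T: a = 1530000/(0.85 × 54.6 × 325) = 101.4 mm.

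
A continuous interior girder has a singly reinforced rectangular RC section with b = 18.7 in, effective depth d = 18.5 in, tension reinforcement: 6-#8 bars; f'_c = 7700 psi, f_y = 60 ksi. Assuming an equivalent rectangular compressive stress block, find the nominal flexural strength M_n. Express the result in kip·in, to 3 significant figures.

A_s = 6 × 0.79 = 4.74 in².
T = A_s f_y = 4.74 × 60 = 284.4 kips.
a = T/(0.85 f'_c b) = 284.4/(0.85 × 7.7 × 18.7) = 2.324 in.
M_n = T(d − a/2) = 284.4 × (18.5 − 1.162) = 4930.9 kip·in.

M_n ≈ 4930 kip·in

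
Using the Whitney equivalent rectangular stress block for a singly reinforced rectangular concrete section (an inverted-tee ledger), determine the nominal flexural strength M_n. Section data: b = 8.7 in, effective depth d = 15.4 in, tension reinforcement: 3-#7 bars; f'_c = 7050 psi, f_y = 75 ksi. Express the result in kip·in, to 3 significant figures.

A_s = 3 × 0.6 = 1.8 in².
T = A_s f_y = 1.8 × 75 = 135 kips.
a = T/(0.85 f'_c b) = 135/(0.85 × 7.05 × 8.7) = 2.589 in.
M_n = T(d − a/2) = 135 × (15.4 − 1.2945) = 1904.2 kip·in.

M_n ≈ 1900 kip·in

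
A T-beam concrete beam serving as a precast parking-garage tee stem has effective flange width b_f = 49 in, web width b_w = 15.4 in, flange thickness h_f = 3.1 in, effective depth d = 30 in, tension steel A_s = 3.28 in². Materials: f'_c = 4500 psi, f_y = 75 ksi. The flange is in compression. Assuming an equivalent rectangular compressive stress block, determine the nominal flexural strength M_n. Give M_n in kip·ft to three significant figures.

Tension: T = A_s f_y = 3.28 × 75 = 246 kips.
Try a within the flange: a = T/(0.85 f'_c b_f) = 246/(0.85 × 4.5 × 49) = 1.313 in.
Since a = 1.313 ≤ h_f = 3.1 in, the stress block lies entirely in the flange; analyse as a rectangular beam of width b_f.
M_n = T(d − a/2) = 246 × (30 − 0.6565) = 7218.5 kip·in.
M_n = 7218.5/12 = 601.54 kip·ft.

M_n ≈ 602 kip·ft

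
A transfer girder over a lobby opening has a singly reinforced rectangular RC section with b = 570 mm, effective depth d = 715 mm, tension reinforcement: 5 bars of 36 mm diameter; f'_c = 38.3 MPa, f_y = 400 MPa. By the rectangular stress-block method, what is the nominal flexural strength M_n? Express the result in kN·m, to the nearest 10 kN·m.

A_s = 5 × 1018 = 5090 mm².
T = A_s f_y = 5090 × 400 = 2036000 N = 2036 kN.
From C = T: a = T/(0.85 f'_c b) = 2036000/(0.85 × 38.3 × 570) = 109.72 mm.
M_n = T(d − a/2) = 2036 kN × (715 − 54.86) mm = 1344.05 kN·m.

M_n ≈ 1340 kN·m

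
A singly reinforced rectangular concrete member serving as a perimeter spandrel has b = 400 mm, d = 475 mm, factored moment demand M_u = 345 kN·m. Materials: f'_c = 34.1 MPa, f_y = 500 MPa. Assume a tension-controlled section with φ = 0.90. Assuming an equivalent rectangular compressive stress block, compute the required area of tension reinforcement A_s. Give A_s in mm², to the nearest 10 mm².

A_s ≈ 1750 mm²

M_n = M_u/φ = 345/0.90 = 383.333 kN·m.
With M_n = 0.85 f'_c a b (d − a/2), solve the quadratic for a:
a = d − √(d² − 2M_n/(0.85 f'_c b)) = 475 − √(475² − 2 × 383.333×10⁶/(0.85 × 34.1 × 400)) = 75.63 mm.
A_s = 0.85 f'_c a b / f_y = 0.85 × 34.1 × 75.63 × 400 / 500 = 1753.7 mm².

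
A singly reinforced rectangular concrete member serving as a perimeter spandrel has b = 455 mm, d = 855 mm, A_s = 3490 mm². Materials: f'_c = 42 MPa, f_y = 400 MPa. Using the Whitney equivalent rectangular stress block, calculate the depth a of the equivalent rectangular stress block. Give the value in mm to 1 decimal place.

a ≈ 85.9 mm

T = A_s f_y = 3490 × 400 = 1396000 N = 1396 kN.
Setting C = 0.85 f'_c a b equal to T: a = 1396000/(0.85 × 42 × 455) = 85.9 mm.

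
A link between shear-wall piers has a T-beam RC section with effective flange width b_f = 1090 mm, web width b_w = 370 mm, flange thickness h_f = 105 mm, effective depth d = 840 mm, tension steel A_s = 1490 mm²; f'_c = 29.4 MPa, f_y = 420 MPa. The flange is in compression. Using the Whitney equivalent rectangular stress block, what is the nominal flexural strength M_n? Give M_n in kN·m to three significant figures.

Tension: T = A_s f_y = 1490 × 420 = 625800 N.
Try a within the flange: a = T/(0.85 f'_c b_f) = 625800/(0.85 × 29.4 × 1090) = 22.97 mm.
Since a = 22.97 ≤ h_f = 105 mm, the stress block lies entirely in the flange; analyse as a rectangular beam of width b_f.
M_n = T(d − a/2) = 625800 × (840 − 11.485) = 518.48 × 10⁶ N·mm.
M_n = 518.48 kN·m.

M_n ≈ 518 kN·m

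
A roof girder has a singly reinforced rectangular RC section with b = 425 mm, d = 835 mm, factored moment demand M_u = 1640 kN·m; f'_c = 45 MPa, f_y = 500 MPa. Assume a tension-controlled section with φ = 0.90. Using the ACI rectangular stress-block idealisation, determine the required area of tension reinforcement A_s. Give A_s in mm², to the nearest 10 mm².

A_s ≈ 4790 mm²

M_n = M_u/φ = 1640/0.90 = 1822.22 kN·m.
With M_n = 0.85 f'_c a b (d − a/2), solve the quadratic for a:
a = d − √(d² − 2M_n/(0.85 f'_c b)) = 835 − √(835² − 2 × 1822.22×10⁶/(0.85 × 45 × 425)) = 147.22 mm.
A_s = 0.85 f'_c a b / f_y = 0.85 × 45 × 147.22 × 425 / 500 = 4786.5 mm².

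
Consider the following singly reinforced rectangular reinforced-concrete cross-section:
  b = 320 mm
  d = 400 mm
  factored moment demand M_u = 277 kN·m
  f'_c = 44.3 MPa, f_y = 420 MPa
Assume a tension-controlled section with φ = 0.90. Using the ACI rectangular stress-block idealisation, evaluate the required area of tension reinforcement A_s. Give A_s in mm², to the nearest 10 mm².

M_n = M_u/φ = 277/0.90 = 307.778 kN·m.
With M_n = 0.85 f'_c a b (d − a/2), solve the quadratic for a:
a = d − √(d² − 2M_n/(0.85 f'_c b)) = 400 − √(400² − 2 × 307.778×10⁶/(0.85 × 44.3 × 320)) = 69.98 mm.
A_s = 0.85 f'_c a b / f_y = 0.85 × 44.3 × 69.98 × 320 / 420 = 2007.7 mm².

A_s ≈ 2010 mm²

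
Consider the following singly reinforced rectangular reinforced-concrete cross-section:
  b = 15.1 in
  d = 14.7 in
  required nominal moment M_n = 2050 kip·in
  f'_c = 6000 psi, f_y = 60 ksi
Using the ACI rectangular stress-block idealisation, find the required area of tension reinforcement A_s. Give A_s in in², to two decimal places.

A_s ≈ 2.49 in²

From M_n = 0.85 f'_c a b (d − a/2):
a = d − √(d² − 2M_n/(0.85 f'_c b)) = 14.7 − √(14.7² − 2 × 2050/(0.85 × 6 × 15.1)) = 1.939 in.
A_s = 0.85 f'_c a b / f_y = 0.85 × 6 × 1.939 × 15.1 / 60 = 2.489 in².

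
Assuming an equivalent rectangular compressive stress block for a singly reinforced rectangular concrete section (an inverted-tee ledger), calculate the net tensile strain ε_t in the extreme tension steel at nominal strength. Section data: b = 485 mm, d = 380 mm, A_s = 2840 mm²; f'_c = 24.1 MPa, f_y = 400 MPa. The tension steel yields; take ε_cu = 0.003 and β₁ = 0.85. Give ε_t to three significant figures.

a = A_s f_y/(0.85 f'_c b) = 114.34 mm.
β₁ = 0.85, so c = a/β₁ = 114.34/0.85 = 134.52 mm.
From the linear strain diagram with ε_cu = 0.003: ε_t = 0.003 (d − c)/c = 0.003 × (380 − 134.52)/134.52 = 0.00547.
Since ε_t ≥ 0.005, the section is tension-controlled.

ε_t ≈ 0.00547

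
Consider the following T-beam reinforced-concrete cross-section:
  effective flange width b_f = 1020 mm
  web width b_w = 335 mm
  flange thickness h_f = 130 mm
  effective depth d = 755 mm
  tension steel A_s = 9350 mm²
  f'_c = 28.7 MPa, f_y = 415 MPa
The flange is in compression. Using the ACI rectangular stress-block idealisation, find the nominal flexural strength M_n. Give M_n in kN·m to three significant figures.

Tension: T = A_s f_y = 9350 × 415 = 3880250 N.
Try a within the flange: a = T/(0.85 f'_c b_f) = 3880250/(0.85 × 28.7 × 1020) = 155.94 mm.
a = 155.94 > h_f = 130 mm: the block extends into the web. Split into flange-overhang and web parts.
C_f = 0.85 f'_c (b_f − b_w) h_f = 0.85 × 28.7 × (1020 − 335) × 130 = 2172375 N.
Remaining web compression depth: a_w = (T − C_f)/(0.85 f'_c b_w) = (3880250 − 2172375)/(0.85 × 28.7 × 335) = 208.98 mm.
M_n = C_f(d − h_f/2) + (T − C_f)(d − a_w/2) = 2172375 × (755 − 65) + 1707875 × (755 − 104.49) = 1498.94 + 1110.99 = 2609.93 × 10⁶ N·mm.
M_n = 2609.93 kN·m.

M_n ≈ 2610 kN·m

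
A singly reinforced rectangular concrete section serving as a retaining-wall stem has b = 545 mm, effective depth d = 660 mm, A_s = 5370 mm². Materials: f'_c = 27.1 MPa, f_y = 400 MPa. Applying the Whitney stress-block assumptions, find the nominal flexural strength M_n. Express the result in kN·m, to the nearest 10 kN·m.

T = A_s f_y = 5370 × 400 = 2148000 N = 2148 kN.
From C = T: a = T/(0.85 f'_c b) = 2148000/(0.85 × 27.1 × 545) = 171.10 mm.
M_n = T(d − a/2) = 2148 kN × (660 − 85.55) mm = 1233.92 kN·m.

M_n ≈ 1230 kN·m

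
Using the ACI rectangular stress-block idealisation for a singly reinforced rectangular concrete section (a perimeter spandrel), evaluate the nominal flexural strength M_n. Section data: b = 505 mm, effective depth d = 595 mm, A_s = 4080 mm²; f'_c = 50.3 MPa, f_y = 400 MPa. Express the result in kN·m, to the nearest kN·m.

M_n ≈ 909 kN·m

T = A_s f_y = 4080 × 400 = 1632000 N = 1632 kN.
From C = T: a = T/(0.85 f'_c b) = 1632000/(0.85 × 50.3 × 505) = 75.59 mm.
M_n = T(d − a/2) = 1632 kN × (595 − 37.795) mm = 909.36 kN·m.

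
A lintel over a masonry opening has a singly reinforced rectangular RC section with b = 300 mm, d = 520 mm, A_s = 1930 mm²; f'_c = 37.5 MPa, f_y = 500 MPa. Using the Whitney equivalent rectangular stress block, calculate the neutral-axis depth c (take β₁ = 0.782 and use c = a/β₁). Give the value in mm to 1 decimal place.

T = A_s f_y = 1930 × 500 = 965000 N = 965 kN.
Setting C = 0.85 f'_c a b equal to T: a = 965000/(0.85 × 37.5 × 300) = 100.915 mm.
With β₁ = 0.782, c = a/β₁ = 100.915/0.782 = 129.0 mm.

c ≈ 129.0 mm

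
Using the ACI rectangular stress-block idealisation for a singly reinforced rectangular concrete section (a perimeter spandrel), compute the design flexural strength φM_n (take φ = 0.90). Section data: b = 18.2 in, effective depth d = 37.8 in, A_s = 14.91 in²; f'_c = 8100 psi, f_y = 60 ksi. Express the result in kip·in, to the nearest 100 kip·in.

T = A_s f_y = 14.91 × 60 = 894.6 kips.
a = T/(0.85 f'_c b) = 894.6/(0.85 × 8.1 × 18.2) = 7.139 in.
M_n = T(d − a/2) = 894.6 × (37.8 − 3.5695) = 30622.6 kip·in.
φM_n = 0.90 × 30622.6 = 27560.3 kip·in.

φM_n ≈ 27600 kip·in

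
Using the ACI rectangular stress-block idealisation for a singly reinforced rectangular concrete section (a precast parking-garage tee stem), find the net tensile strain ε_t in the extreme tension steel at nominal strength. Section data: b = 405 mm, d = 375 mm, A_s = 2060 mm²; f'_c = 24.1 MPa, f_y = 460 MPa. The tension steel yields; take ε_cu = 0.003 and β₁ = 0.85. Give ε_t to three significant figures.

ε_t ≈ 0.00537

a = A_s f_y/(0.85 f'_c b) = 114.22 mm.
β₁ = 0.85, so c = a/β₁ = 114.22/0.85 = 134.38 mm.
From the linear strain diagram with ε_cu = 0.003: ε_t = 0.003 (d − c)/c = 0.003 × (375 − 134.38)/134.38 = 0.00537.
Since ε_t ≥ 0.005, the section is tension-controlled.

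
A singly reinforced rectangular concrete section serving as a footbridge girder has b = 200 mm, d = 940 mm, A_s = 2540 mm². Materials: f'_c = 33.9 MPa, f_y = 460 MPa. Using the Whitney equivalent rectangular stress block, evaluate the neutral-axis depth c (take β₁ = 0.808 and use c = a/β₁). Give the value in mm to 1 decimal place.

T = A_s f_y = 2540 × 460 = 1168400 N = 1168.4 kN.
Setting C = 0.85 f'_c a b equal to T: a = 1168400/(0.85 × 33.9 × 200) = 202.742 mm.
With β₁ = 0.808, c = a/β₁ = 202.742/0.808 = 250.9 mm.

c ≈ 250.9 mm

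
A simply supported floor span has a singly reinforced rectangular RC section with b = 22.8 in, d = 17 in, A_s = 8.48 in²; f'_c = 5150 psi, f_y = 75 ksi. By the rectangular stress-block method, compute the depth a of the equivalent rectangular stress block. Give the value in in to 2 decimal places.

T = A_s f_y = 8.48 × 75 = 636 kips.
a = T/(0.85 f'_c b) = 636/(0.85 × 5.15 × 22.8) = 6.37 in.

a ≈ 6.37 in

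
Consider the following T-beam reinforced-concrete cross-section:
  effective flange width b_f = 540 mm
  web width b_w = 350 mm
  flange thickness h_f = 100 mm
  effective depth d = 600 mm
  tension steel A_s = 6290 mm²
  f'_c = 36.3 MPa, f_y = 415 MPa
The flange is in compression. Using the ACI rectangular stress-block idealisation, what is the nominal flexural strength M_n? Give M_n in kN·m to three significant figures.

Tension: T = A_s f_y = 6290 × 415 = 2610350 N.
Try a within the flange: a = T/(0.85 f'_c b_f) = 2610350/(0.85 × 36.3 × 540) = 156.67 mm.
a = 156.67 > h_f = 100 mm: the block extends into the web. Split into flange-overhang and web parts.
C_f = 0.85 f'_c (b_f − b_w) h_f = 0.85 × 36.3 × (540 − 350) × 100 = 586245 N.
Remaining web compression depth: a_w = (T − C_f)/(0.85 f'_c b_w) = (2610350 − 586245)/(0.85 × 36.3 × 350) = 187.43 mm.
M_n = C_f(d − h_f/2) + (T − C_f)(d − a_w/2) = 586245 × (600 − 50) + 2024105 × (600 − 93.715) = 322.43 + 1024.77 = 1347.20 × 10⁶ N·mm.
M_n = 1347.20 kN·m.

M_n ≈ 1350 kN·m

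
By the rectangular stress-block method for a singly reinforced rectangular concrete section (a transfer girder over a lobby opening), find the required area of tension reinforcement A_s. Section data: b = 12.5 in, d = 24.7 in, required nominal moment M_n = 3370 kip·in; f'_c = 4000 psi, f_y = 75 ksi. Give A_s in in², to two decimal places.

From M_n = 0.85 f'_c a b (d − a/2):
a = d − √(d² − 2M_n/(0.85 f'_c b)) = 24.7 − √(24.7² − 2 × 3370/(0.85 × 4 × 12.5)) = 3.451 in.
A_s = 0.85 f'_c a b / f_y = 0.85 × 4 × 3.451 × 12.5 / 75 = 1.956 in².

A_s ≈ 1.96 in²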